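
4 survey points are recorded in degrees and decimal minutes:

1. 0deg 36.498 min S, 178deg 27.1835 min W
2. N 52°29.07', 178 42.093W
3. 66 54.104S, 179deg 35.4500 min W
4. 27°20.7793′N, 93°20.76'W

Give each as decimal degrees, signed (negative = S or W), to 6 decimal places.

1. -0.608300, -178.453058
2. 52.484500, -178.701550
3. -66.901733, -179.590833
4. 27.346322, -93.346000

Point 1:
  φ: 0 + 36.498/60 = 0.6083000
  S ⇒ negate
  Longitude: 27.1835′ = 0.453058°; total 178.4530583
  W ⇒ negate
Point 2:
  Latitude: 29.07′ = 0.484500°; total 52.4845000
  N → positive
  Lon: 42.093′ = 0.701550°; total 178.7015500
  W → negative
Point 3:
  Lat: 66 + 54.104/60 = 66.9017333
  S → negative
  Lon: 179 + 35.45/60 = 179.5908333
  W → negative
Point 4:
  φ: 27 + 20.7793/60 = 27.3463217
  N → positive
  λ: 93 + 20.76/60 = 93.3460000
  W → negative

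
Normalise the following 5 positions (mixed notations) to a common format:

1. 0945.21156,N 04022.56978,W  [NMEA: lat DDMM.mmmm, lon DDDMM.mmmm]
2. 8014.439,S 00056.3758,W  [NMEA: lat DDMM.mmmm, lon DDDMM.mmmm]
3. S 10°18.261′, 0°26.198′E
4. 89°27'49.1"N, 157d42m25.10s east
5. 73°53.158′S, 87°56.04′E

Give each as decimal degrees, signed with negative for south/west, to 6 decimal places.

1. 9.753526, -40.376163
2. -80.240650, -0.939597
3. -10.304350, 0.436633
4. 89.463639, 157.706972
5. -73.885967, 87.934000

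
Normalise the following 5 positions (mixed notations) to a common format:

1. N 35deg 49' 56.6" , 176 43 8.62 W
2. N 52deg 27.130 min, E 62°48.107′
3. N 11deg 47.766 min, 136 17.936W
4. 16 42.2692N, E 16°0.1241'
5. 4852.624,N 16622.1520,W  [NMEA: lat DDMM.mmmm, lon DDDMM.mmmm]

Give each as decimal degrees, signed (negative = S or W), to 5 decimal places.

Point 1:
  Latitude: 35° + 49/60 + 56.6/3600 = 35 + 0.816667 + 0.015722 = 35.832389
  N ⇒ keep positive
  λ: 176° + 43/60 + 8.62/3600 = 176 + 0.716667 + 0.002394 = 176.719061
  W → negative
Point 2:
  Latitude: 52 + 27.13/60 = 52.452167
  N ⇒ keep positive
  Lon: 48.107′ = 0.801783°; total 62.801783
  E ⇒ keep positive
Point 3:
  φ: 47.766′ = 0.796100°; total 11.796100
  N → positive
  Lon: 136 + 17.936/60 = 136.298933
  hemisphere W, so the sign is −
Point 4:
  φ: 16 + 42.2692/60 = 16.704487
  N ⇒ keep positive
  Longitude: 0.1241′ = 0.002068°; total 16.002068
  E ⇒ keep positive
Point 5:
  Latitude: split at 2 digits → 48° and 52.624′; 48 + 52.624/60 = 48.877067
  N → positive
  λ: degrees = first 3 digits = 166, minutes = 22.152; 166 + 22.152/60 = 166.369200
  W → negative

1. 35.83239, -176.71906
2. 52.45217, 62.80178
3. 11.79610, -136.29893
4. 16.70449, 16.00207
5. 48.87707, -166.36920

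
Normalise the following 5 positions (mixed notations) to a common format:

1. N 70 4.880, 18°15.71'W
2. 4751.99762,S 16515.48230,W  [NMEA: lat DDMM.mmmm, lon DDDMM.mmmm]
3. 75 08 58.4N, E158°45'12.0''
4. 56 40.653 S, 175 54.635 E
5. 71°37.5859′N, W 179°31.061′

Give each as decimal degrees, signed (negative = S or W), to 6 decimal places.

Point 1:
  Latitude: 4.88′ = 0.081333°; total 70.0813333
  N → positive
  Lon: 15.71′ = 0.261833°; total 18.2618333
  W ⇒ negate
Point 2:
  Latitude: degrees = first 2 digits = 47, minutes = 51.99762; 47 + 51.99762/60 = 47.8666270
  hemisphere S, so the sign is −
  Longitude: split at 3 digits → 165° and 15.4823′; 165 + 15.4823/60 = 165.2580383
  W → negative
Point 3:
  Latitude: 75° + 8/60 + 58.4/3600 = 75 + 0.133333 + 0.016222 = 75.1495556
  N ⇒ keep positive
  Longitude: 158° + 45/60 + 12/3600 = 158 + 0.750000 + 0.003333 = 158.7533333
  E ⇒ keep positive
Point 4:
  φ: 40.653′ = 0.677550°; total 56.6775500
  hemisphere S, so the sign is −
  λ: 54.635′ = 0.910583°; total 175.9105833
  E → positive
Point 5:
  Latitude: 37.5859′ = 0.626432°; total 71.6264317
  N ⇒ keep positive
  λ: 179 + 31.061/60 = 179.5176833
  W → negative

1. 70.081333, -18.261833
2. -47.866627, -165.258038
3. 75.149556, 158.753333
4. -56.677550, 175.910583
5. 71.626432, -179.517683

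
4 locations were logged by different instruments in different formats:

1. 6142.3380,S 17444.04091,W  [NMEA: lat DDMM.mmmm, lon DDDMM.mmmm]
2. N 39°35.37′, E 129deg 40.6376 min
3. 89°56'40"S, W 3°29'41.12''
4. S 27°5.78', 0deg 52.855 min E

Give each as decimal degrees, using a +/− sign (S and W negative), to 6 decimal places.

1. -61.705633, -174.734015
2. 39.589500, 129.677293
3. -89.944444, -3.494756
4. -27.096333, 0.880917

Point 1:
  φ: split at 2 digits → 61° and 42.338′; 61 + 42.338/60 = 61.7056333
  S ⇒ negate
  Lon: split at 3 digits → 174° and 44.04091′; 174 + 44.04091/60 = 174.7340152
  W ⇒ negate
Point 2:
  Latitude: 39 + 35.37/60 = 39.5895000
  N → positive
  Lon: 129 + 40.6376/60 = 129.6772933
  E → positive
Point 3:
  Latitude: 89° + 56/60 + 40/3600 = 89 + 0.933333 + 0.011111 = 89.9444444
  S ⇒ negate
  λ: 3 + 29/60 + 41.12/3600 = 3.4947556
  W ⇒ negate
Point 4:
  φ: 5.78′ = 0.096333°; total 27.0963333
  hemisphere S, so the sign is −
  Lon: 0 + 52.855/60 = 0.8809167
  E ⇒ keep positive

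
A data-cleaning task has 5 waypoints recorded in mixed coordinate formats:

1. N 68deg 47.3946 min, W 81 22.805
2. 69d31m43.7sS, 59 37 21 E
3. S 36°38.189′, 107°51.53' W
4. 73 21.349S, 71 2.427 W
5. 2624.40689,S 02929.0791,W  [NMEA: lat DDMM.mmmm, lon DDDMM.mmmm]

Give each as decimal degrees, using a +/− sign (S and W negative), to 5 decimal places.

Point 1:
  Lat: 47.3946′ = 0.789910°; total 68.789910
  N → positive
  Lon: 22.805′ = 0.380083°; total 81.380083
  W → negative
Point 2:
  Latitude: 69° + 31/60 + 43.7/3600 = 69 + 0.516667 + 0.012139 = 69.528806
  S → negative
  Lon: 59° + 37/60 + 21/3600 = 59 + 0.616667 + 0.005833 = 59.622500
  E → positive
Point 3:
  φ: 38.189′ = 0.636483°; total 36.636483
  S ⇒ negate
  Longitude: 107 + 51.53/60 = 107.858833
  hemisphere W, so the sign is −
Point 4:
  Latitude: 21.349′ = 0.355817°; total 73.355817
  S → negative
  Lon: 71 + 2.427/60 = 71.040450
  hemisphere W, so the sign is −
Point 5:
  Lat: degrees = first 2 digits = 26, minutes = 24.40689; 26 + 24.40689/60 = 26.406782
  hemisphere S, so the sign is −
  Lon: degrees = first 3 digits = 29, minutes = 29.0791; 29 + 29.0791/60 = 29.484652
  hemisphere W, so the sign is −

1. 68.78991, -81.38008
2. -69.52881, 59.62250
3. -36.63648, -107.85883
4. -73.35582, -71.04045
5. -26.40678, -29.48465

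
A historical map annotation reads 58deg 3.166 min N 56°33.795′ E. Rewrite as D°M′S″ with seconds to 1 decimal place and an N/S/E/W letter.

58°03′10.0″ N, 56°33′47.7″ E

φ: fractional minutes 0.16600 × 60 = 9.960″
λ: fractional minutes 0.79500 × 60 = 47.700″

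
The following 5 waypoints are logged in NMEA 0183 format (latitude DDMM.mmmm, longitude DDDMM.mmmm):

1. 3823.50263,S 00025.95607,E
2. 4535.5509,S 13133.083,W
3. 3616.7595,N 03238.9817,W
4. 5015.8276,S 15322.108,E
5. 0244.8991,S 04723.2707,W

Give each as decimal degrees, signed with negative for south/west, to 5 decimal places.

1. -38.39171, 0.43260
2. -45.59252, -131.55138
3. 36.27933, -32.64970
4. -50.26379, 153.36847
5. -2.74832, -47.38785

Point 1:
  Lat: degrees = first 2 digits = 38, minutes = 23.50263; 38 + 23.50263/60 = 38.391711
  S → negative
  Longitude: degrees = first 3 digits = 0, minutes = 25.95607; 0 + 25.95607/60 = 0.432601
  E ⇒ keep positive
Point 2:
  φ: split at 2 digits → 45° and 35.5509′; 45 + 35.5509/60 = 45.592515
  S ⇒ negate
  Lon: degrees = first 3 digits = 131, minutes = 33.083; 131 + 33.083/60 = 131.551383
  W ⇒ negate
Point 3:
  Lat: degrees = first 2 digits = 36, minutes = 16.7595; 36 + 16.7595/60 = 36.279325
  N ⇒ keep positive
  Longitude: split at 3 digits → 032° and 38.9817′; 32 + 38.9817/60 = 32.649695
  hemisphere W, so the sign is −
Point 4:
  φ: split at 2 digits → 50° and 15.8276′; 50 + 15.8276/60 = 50.263793
  S ⇒ negate
  Lon: degrees = first 3 digits = 153, minutes = 22.108; 153 + 22.108/60 = 153.368467
  E → positive
Point 5:
  φ: degrees = first 2 digits = 2, minutes = 44.8991; 2 + 44.8991/60 = 2.748318
  hemisphere S, so the sign is −
  Lon: degrees = first 3 digits = 47, minutes = 23.2707; 47 + 23.2707/60 = 47.387845
  W → negative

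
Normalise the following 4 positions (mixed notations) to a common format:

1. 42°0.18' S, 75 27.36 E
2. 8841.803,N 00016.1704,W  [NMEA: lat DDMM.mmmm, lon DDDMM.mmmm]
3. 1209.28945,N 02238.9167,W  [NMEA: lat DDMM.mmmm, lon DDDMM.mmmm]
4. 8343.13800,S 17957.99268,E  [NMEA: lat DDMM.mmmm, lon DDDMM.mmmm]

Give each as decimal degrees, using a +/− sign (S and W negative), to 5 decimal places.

Point 1:
  φ: 42 + 0.18/60 = 42.003000
  hemisphere S, so the sign is −
  λ: 75 + 27.36/60 = 75.456000
  E → positive
Point 2:
  φ: split at 2 digits → 88° and 41.803′; 88 + 41.803/60 = 88.696717
  N → positive
  λ: degrees = first 3 digits = 0, minutes = 16.1704; 0 + 16.1704/60 = 0.269507
  hemisphere W, so the sign is −
Point 3:
  φ: split at 2 digits → 12° and 9.28945′; 12 + 9.28945/60 = 12.154824
  N ⇒ keep positive
  Longitude: split at 3 digits → 022° and 38.9167′; 22 + 38.9167/60 = 22.648612
  hemisphere W, so the sign is −
Point 4:
  φ: degrees = first 2 digits = 83, minutes = 43.138; 83 + 43.138/60 = 83.718967
  S ⇒ negate
  Lon: degrees = first 3 digits = 179, minutes = 57.99268; 179 + 57.99268/60 = 179.966545
  E → positive

1. -42.00300, 75.45600
2. 88.69672, -0.26951
3. 12.15482, -22.64861
4. -83.71897, 179.96654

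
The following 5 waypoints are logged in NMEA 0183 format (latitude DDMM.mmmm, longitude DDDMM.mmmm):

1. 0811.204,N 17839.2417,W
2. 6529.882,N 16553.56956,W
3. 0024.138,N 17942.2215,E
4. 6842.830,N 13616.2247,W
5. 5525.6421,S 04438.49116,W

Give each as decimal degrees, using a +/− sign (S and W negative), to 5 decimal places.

1. 8.18673, -178.65403
2. 65.49803, -165.89283
3. 0.40230, 179.70369
4. 68.71383, -136.27041
5. -55.42737, -44.64152

Point 1:
  Lat: split at 2 digits → 08° and 11.204′; 8 + 11.204/60 = 8.186733
  N ⇒ keep positive
  λ: split at 3 digits → 178° and 39.2417′; 178 + 39.2417/60 = 178.654028
  hemisphere W, so the sign is −
Point 2:
  Lat: split at 2 digits → 65° and 29.882′; 65 + 29.882/60 = 65.498033
  N ⇒ keep positive
  Longitude: split at 3 digits → 165° and 53.56956′; 165 + 53.56956/60 = 165.892826
  W ⇒ negate
Point 3:
  Latitude: split at 2 digits → 00° and 24.138′; 0 + 24.138/60 = 0.402300
  N ⇒ keep positive
  Longitude: split at 3 digits → 179° and 42.2215′; 179 + 42.2215/60 = 179.703692
  E → positive
Point 4:
  Lat: degrees = first 2 digits = 68, minutes = 42.83; 68 + 42.83/60 = 68.713833
  N ⇒ keep positive
  λ: degrees = first 3 digits = 136, minutes = 16.2247; 136 + 16.2247/60 = 136.270412
  hemisphere W, so the sign is −
Point 5:
  Lat: split at 2 digits → 55° and 25.6421′; 55 + 25.6421/60 = 55.427368
  S ⇒ negate
  Lon: degrees = first 3 digits = 44, minutes = 38.49116; 44 + 38.49116/60 = 44.641519
  W → negative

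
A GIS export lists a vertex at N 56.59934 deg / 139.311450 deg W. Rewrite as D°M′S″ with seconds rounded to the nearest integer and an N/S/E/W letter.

56°35′58″ N, 139°18′41″ W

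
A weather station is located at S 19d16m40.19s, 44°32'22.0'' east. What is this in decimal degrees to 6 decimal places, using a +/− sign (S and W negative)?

φ: 19° + 16/60 + 40.19/3600 = 19 + 0.266667 + 0.011164 = 19.2778306
S ⇒ negate
Longitude: 44 + 32/60 + 22/3600 = 44.5394444
E → positive

-19.277831, 44.539444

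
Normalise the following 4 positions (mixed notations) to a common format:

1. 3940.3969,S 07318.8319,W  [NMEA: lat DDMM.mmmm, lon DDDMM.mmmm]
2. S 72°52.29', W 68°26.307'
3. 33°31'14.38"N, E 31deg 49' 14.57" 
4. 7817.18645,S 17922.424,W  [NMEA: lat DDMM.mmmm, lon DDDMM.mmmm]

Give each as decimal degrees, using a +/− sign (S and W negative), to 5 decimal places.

1. -39.67328, -73.31387
2. -72.87150, -68.43845
3. 33.52066, 31.82071
4. -78.28644, -179.37373

Point 1:
  Latitude: degrees = first 2 digits = 39, minutes = 40.3969; 39 + 40.3969/60 = 39.673282
  hemisphere S, so the sign is −
  λ: degrees = first 3 digits = 73, minutes = 18.8319; 73 + 18.8319/60 = 73.313865
  W → negative
Point 2:
  φ: 52.29′ = 0.871500°; total 72.871500
  S ⇒ negate
  λ: 26.307′ = 0.438450°; total 68.438450
  W ⇒ negate
Point 3:
  φ: 31′ + 14.38″ = 31.23967′; 33 + 31.23967/60 = 33.520661
  N ⇒ keep positive
  Longitude: 31° + 49/60 + 14.57/3600 = 31 + 0.816667 + 0.004047 = 31.820714
  E → positive
Point 4:
  φ: degrees = first 2 digits = 78, minutes = 17.18645; 78 + 17.18645/60 = 78.286441
  S → negative
  Lon: split at 3 digits → 179° and 22.424′; 179 + 22.424/60 = 179.373733
  hemisphere W, so the sign is −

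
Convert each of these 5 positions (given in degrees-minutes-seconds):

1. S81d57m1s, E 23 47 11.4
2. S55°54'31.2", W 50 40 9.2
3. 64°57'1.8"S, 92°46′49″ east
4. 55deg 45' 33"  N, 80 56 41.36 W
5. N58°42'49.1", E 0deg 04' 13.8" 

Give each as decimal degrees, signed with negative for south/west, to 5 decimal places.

1. -81.95028, 23.78650
2. -55.90867, -50.66922
3. -64.95050, 92.78028
4. 55.75917, -80.94482
5. 58.71364, 0.07050

Point 1:
  φ: 81° + 57/60 + 1/3600 = 81 + 0.950000 + 0.000278 = 81.950278
  hemisphere S, so the sign is −
  Longitude: 23 + 47/60 + 11.4/3600 = 23.786500
  E ⇒ keep positive
Point 2:
  Latitude: 55° + 54/60 + 31.2/3600 = 55 + 0.900000 + 0.008667 = 55.908667
  S ⇒ negate
  λ: 50° + 40/60 + 9.2/3600 = 50 + 0.666667 + 0.002556 = 50.669222
  hemisphere W, so the sign is −
Point 3:
  φ: 57′ + 1.8″ = 57.03000′; 64 + 57.03000/60 = 64.950500
  hemisphere S, so the sign is −
  λ: 46′ + 49″ = 46.81667′; 92 + 46.81667/60 = 92.780278
  E ⇒ keep positive
Point 4:
  Lat: 55 + 45/60 + 33/3600 = 55.759167
  N ⇒ keep positive
  Longitude: 56′ + 41.36″ = 56.68933′; 80 + 56.68933/60 = 80.944822
  W → negative
Point 5:
  Latitude: 42′ + 49.1″ = 42.81833′; 58 + 42.81833/60 = 58.713639
  N ⇒ keep positive
  Lon: 4′ + 13.8″ = 4.23000′; 0 + 4.23000/60 = 0.070500
  E ⇒ keep positive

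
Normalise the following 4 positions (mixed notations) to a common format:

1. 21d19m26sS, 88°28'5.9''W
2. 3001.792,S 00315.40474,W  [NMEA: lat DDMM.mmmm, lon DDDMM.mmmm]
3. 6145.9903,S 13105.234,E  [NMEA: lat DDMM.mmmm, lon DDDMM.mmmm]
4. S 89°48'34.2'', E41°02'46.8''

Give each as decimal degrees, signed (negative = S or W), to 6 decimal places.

1. -21.323889, -88.468306
2. -30.029867, -3.256746
3. -61.766505, 131.087233
4. -89.809500, 41.046333

Point 1:
  Latitude: 21° + 19/60 + 26/3600 = 21 + 0.316667 + 0.007222 = 21.3238889
  S ⇒ negate
  λ: 28′ + 5.9″ = 28.09833′; 88 + 28.09833/60 = 88.4683056
  W → negative
Point 2:
  Lat: degrees = first 2 digits = 30, minutes = 1.792; 30 + 1.792/60 = 30.0298667
  hemisphere S, so the sign is −
  Longitude: split at 3 digits → 003° and 15.40474′; 3 + 15.40474/60 = 3.2567457
  hemisphere W, so the sign is −
Point 3:
  φ: degrees = first 2 digits = 61, minutes = 45.9903; 61 + 45.9903/60 = 61.7665050
  S → negative
  Lon: degrees = first 3 digits = 131, minutes = 5.234; 131 + 5.234/60 = 131.0872333
  E → positive
Point 4:
  φ: 89 + 48/60 + 34.2/3600 = 89.8095000
  S → negative
  λ: 41° + 2/60 + 46.8/3600 = 41 + 0.033333 + 0.013000 = 41.0463333
  E → positive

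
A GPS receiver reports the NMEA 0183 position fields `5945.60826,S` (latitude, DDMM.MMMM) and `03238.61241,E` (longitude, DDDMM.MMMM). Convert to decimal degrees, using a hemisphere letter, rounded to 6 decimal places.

59.760138° S, 32.643540° E

Lat: split at 2 digits → 59° and 45.60826′; 59 + 45.60826/60 = 59.7601377
λ: split at 3 digits → 032° and 38.61241′; 32 + 38.61241/60 = 32.6435402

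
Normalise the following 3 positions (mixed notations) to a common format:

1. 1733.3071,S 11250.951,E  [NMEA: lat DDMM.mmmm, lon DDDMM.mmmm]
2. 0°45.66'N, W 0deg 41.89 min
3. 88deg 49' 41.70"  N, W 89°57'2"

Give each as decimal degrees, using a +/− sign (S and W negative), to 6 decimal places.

Point 1:
  Latitude: split at 2 digits → 17° and 33.3071′; 17 + 33.3071/60 = 17.5551183
  S → negative
  Longitude: degrees = first 3 digits = 112, minutes = 50.951; 112 + 50.951/60 = 112.8491833
  E ⇒ keep positive
Point 2:
  Lat: 0 + 45.66/60 = 0.7610000
  N ⇒ keep positive
  λ: 41.89′ = 0.698167°; total 0.6981667
  W → negative
Point 3:
  φ: 88° + 49/60 + 41.7/3600 = 88 + 0.816667 + 0.011583 = 88.8282500
  N ⇒ keep positive
  λ: 89 + 57/60 + 2/3600 = 89.9505556
  W → negative

1. -17.555118, 112.849183
2. 0.761000, -0.698167
3. 88.828250, -89.950556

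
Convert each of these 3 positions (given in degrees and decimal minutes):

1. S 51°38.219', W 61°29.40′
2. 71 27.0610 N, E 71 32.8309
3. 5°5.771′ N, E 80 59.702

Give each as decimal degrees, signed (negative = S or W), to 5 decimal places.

Point 1:
  Latitude: 51 + 38.219/60 = 51.636983
  hemisphere S, so the sign is −
  λ: 61 + 29.4/60 = 61.490000
  W ⇒ negate
Point 2:
  Latitude: 71 + 27.061/60 = 71.451017
  N ⇒ keep positive
  λ: 71 + 32.8309/60 = 71.547182
  E ⇒ keep positive
Point 3:
  φ: 5 + 5.771/60 = 5.096183
  N → positive
  λ: 80 + 59.702/60 = 80.995033
  E → positive

1. -51.63698, -61.49000
2. 71.45102, 71.54718
3. 5.09618, 80.99503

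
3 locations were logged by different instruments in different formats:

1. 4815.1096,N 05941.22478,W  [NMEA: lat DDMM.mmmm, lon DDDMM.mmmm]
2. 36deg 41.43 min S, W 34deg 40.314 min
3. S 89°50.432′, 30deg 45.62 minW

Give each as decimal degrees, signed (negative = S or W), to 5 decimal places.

1. 48.25183, -59.68708
2. -36.69050, -34.67190
3. -89.84053, -30.76033

Point 1:
  φ: degrees = first 2 digits = 48, minutes = 15.1096; 48 + 15.1096/60 = 48.251827
  N → positive
  λ: split at 3 digits → 059° and 41.22478′; 59 + 41.22478/60 = 59.687080
  W ⇒ negate
Point 2:
  φ: 36 + 41.43/60 = 36.690500
  S → negative
  Longitude: 40.314′ = 0.671900°; total 34.671900
  hemisphere W, so the sign is −
Point 3:
  φ: 89 + 50.432/60 = 89.840533
  S → negative
  λ: 30 + 45.62/60 = 30.760333
  W ⇒ negate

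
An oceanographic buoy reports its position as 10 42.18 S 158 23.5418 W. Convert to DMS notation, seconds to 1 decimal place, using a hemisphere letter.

10°42′10.8″ S, 158°23′32.5″ W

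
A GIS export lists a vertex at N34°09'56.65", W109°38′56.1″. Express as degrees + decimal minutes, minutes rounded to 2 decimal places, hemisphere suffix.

34° 9.94′ N, 109° 38.94′ W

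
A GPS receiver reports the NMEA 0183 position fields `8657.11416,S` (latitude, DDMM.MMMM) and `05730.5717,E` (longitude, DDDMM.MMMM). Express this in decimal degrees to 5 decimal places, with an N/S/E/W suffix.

86.95190° S, 57.50953° E

φ: split at 2 digits → 86° and 57.11416′; 86 + 57.11416/60 = 86.951903
λ: degrees = first 3 digits = 57, minutes = 30.5717; 57 + 30.5717/60 = 57.509528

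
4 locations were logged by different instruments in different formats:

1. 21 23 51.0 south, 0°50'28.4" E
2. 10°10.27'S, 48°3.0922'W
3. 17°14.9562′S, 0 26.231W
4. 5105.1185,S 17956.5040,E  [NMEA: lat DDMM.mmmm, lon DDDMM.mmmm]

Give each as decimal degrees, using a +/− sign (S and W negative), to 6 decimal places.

1. -21.397500, 0.841222
2. -10.171167, -48.051537
3. -17.249270, -0.437183
4. -51.085308, 179.941733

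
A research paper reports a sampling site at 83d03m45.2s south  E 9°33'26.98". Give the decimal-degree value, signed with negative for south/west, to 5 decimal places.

Lat: 83 + 3/60 + 45.2/3600 = 83.062556
S ⇒ negate
Longitude: 33′ + 26.98″ = 33.44967′; 9 + 33.44967/60 = 9.557494
E → positive

-83.06256, 9.55749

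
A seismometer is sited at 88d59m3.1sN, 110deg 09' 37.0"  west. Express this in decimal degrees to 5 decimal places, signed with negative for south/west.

Latitude: 88° + 59/60 + 3.1/3600 = 88 + 0.983333 + 0.000861 = 88.984194
N → positive
Longitude: 110° + 9/60 + 37/3600 = 110 + 0.150000 + 0.010278 = 110.160278
hemisphere W, so the sign is −

88.98419, -110.16028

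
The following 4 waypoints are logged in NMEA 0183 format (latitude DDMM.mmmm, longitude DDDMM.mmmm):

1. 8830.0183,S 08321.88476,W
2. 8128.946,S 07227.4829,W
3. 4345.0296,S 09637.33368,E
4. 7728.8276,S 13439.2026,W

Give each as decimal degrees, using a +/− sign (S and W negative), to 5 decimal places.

Point 1:
  Lat: degrees = first 2 digits = 88, minutes = 30.0183; 88 + 30.0183/60 = 88.500305
  S ⇒ negate
  Longitude: degrees = first 3 digits = 83, minutes = 21.88476; 83 + 21.88476/60 = 83.364746
  W ⇒ negate
Point 2:
  φ: degrees = first 2 digits = 81, minutes = 28.946; 81 + 28.946/60 = 81.482433
  S → negative
  Lon: split at 3 digits → 072° and 27.4829′; 72 + 27.4829/60 = 72.458048
  hemisphere W, so the sign is −
Point 3:
  φ: split at 2 digits → 43° and 45.0296′; 43 + 45.0296/60 = 43.750493
  S → negative
  Longitude: degrees = first 3 digits = 96, minutes = 37.33368; 96 + 37.33368/60 = 96.622228
  E ⇒ keep positive
Point 4:
  Lat: degrees = first 2 digits = 77, minutes = 28.8276; 77 + 28.8276/60 = 77.480460
  hemisphere S, so the sign is −
  λ: degrees = first 3 digits = 134, minutes = 39.2026; 134 + 39.2026/60 = 134.653377
  W ⇒ negate

1. -88.50031, -83.36475
2. -81.48243, -72.45805
3. -43.75049, 96.62223
4. -77.48046, -134.65338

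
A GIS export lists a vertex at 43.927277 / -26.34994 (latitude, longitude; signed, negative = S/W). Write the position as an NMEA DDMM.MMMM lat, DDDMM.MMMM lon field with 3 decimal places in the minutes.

φ: minutes = (43.927277 − 43) × 60 = 55.63662
Longitude is negative → W; |value| = 26.349940
λ: minutes = (26.349940 − 26) × 60 = 20.99640

4355.637,N / 02620.996,W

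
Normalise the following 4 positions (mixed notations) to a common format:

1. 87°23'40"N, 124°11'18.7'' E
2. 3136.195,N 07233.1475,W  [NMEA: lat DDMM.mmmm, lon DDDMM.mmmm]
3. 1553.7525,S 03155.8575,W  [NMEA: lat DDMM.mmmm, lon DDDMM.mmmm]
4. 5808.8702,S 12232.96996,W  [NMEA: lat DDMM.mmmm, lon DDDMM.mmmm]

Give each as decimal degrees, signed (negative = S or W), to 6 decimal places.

Point 1:
  Lat: 87° + 23/60 + 40/3600 = 87 + 0.383333 + 0.011111 = 87.3944444
  N ⇒ keep positive
  λ: 11′ + 18.7″ = 11.31167′; 124 + 11.31167/60 = 124.1885278
  E → positive
Point 2:
  Latitude: split at 2 digits → 31° and 36.195′; 31 + 36.195/60 = 31.6032500
  N → positive
  Longitude: degrees = first 3 digits = 72, minutes = 33.1475; 72 + 33.1475/60 = 72.5524583
  hemisphere W, so the sign is −
Point 3:
  φ: split at 2 digits → 15° and 53.7525′; 15 + 53.7525/60 = 15.8958750
  S → negative
  Lon: split at 3 digits → 031° and 55.8575′; 31 + 55.8575/60 = 31.9309583
  hemisphere W, so the sign is −
Point 4:
  Latitude: degrees = first 2 digits = 58, minutes = 8.8702; 58 + 8.8702/60 = 58.1478367
  S ⇒ negate
  Longitude: split at 3 digits → 122° and 32.96996′; 122 + 32.96996/60 = 122.5494993
  hemisphere W, so the sign is −

1. 87.394444, 124.188528
2. 31.603250, -72.552458
3. -15.895875, -31.930958
4. -58.147837, -122.549499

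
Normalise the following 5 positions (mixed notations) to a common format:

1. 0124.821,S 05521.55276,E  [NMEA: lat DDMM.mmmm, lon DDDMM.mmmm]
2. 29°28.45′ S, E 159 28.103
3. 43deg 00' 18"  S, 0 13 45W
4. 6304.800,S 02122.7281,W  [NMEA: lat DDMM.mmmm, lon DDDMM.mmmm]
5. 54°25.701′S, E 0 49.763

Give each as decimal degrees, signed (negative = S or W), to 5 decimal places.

1. -1.41368, 55.35921
2. -29.47417, 159.46838
3. -43.00500, -0.22917
4. -63.08000, -21.37880
5. -54.42835, 0.82938

Point 1:
  Latitude: split at 2 digits → 01° and 24.821′; 1 + 24.821/60 = 1.413683
  S ⇒ negate
  Longitude: split at 3 digits → 055° and 21.55276′; 55 + 21.55276/60 = 55.359213
  E → positive
Point 2:
  Lat: 28.45′ = 0.474167°; total 29.474167
  S → negative
  Longitude: 28.103′ = 0.468383°; total 159.468383
  E → positive
Point 3:
  Latitude: 43° + 0/60 + 18/3600 = 43 + 0.000000 + 0.005000 = 43.005000
  hemisphere S, so the sign is −
  Lon: 13′ + 45″ = 13.75000′; 0 + 13.75000/60 = 0.229167
  hemisphere W, so the sign is −
Point 4:
  Lat: degrees = first 2 digits = 63, minutes = 4.8; 63 + 4.8/60 = 63.080000
  S → negative
  Longitude: degrees = first 3 digits = 21, minutes = 22.7281; 21 + 22.7281/60 = 21.378802
  W ⇒ negate
Point 5:
  Lat: 54 + 25.701/60 = 54.428350
  hemisphere S, so the sign is −
  Longitude: 49.763′ = 0.829383°; total 0.829383
  E ⇒ keep positive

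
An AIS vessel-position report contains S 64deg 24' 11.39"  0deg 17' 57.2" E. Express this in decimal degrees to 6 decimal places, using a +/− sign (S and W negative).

-64.403164, 0.299222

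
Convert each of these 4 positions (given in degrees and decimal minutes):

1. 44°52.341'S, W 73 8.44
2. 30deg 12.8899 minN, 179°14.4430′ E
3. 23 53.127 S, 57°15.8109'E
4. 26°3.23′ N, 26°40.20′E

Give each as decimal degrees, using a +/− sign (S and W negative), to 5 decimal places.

Point 1:
  Lat: 44 + 52.341/60 = 44.872350
  S ⇒ negate
  λ: 8.44′ = 0.140667°; total 73.140667
  hemisphere W, so the sign is −
Point 2:
  Lat: 12.8899′ = 0.214832°; total 30.214832
  N → positive
  Lon: 14.443′ = 0.240717°; total 179.240717
  E ⇒ keep positive
Point 3:
  Lat: 23 + 53.127/60 = 23.885450
  hemisphere S, so the sign is −
  Lon: 15.8109′ = 0.263515°; total 57.263515
  E ⇒ keep positive
Point 4:
  Latitude: 26 + 3.23/60 = 26.053833
  N ⇒ keep positive
  Longitude: 40.2′ = 0.670000°; total 26.670000
  E ⇒ keep positive

1. -44.87235, -73.14067
2. 30.21483, 179.24072
3. -23.88545, 57.26352
4. 26.05383, 26.67000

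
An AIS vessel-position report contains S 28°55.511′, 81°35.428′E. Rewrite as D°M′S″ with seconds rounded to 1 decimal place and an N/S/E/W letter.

Latitude: fractional minutes 0.51100 × 60 = 30.660″
Longitude: fractional minutes 0.42800 × 60 = 25.680″

28°55′30.7″ S, 81°35′25.7″ E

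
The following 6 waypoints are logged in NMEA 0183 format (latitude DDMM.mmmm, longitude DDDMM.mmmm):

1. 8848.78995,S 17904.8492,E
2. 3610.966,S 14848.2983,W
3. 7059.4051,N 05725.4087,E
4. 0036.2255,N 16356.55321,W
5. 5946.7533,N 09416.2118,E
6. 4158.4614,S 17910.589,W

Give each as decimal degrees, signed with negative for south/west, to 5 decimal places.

1. -88.81317, 179.08082
2. -36.18277, -148.80497
3. 70.99009, 57.42348
4. 0.60376, -163.94255
5. 59.77922, 94.27020
6. -41.97436, -179.17648

Point 1:
  Latitude: degrees = first 2 digits = 88, minutes = 48.78995; 88 + 48.78995/60 = 88.813166
  S → negative
  Lon: split at 3 digits → 179° and 4.8492′; 179 + 4.8492/60 = 179.080820
  E → positive
Point 2:
  φ: split at 2 digits → 36° and 10.966′; 36 + 10.966/60 = 36.182767
  S → negative
  λ: split at 3 digits → 148° and 48.2983′; 148 + 48.2983/60 = 148.804972
  W → negative
Point 3:
  Lat: degrees = first 2 digits = 70, minutes = 59.4051; 70 + 59.4051/60 = 70.990085
  N ⇒ keep positive
  Longitude: degrees = first 3 digits = 57, minutes = 25.4087; 57 + 25.4087/60 = 57.423478
  E ⇒ keep positive
Point 4:
  Latitude: degrees = first 2 digits = 0, minutes = 36.2255; 0 + 36.2255/60 = 0.603758
  N ⇒ keep positive
  Lon: degrees = first 3 digits = 163, minutes = 56.55321; 163 + 56.55321/60 = 163.942554
  W ⇒ negate
Point 5:
  φ: degrees = first 2 digits = 59, minutes = 46.7533; 59 + 46.7533/60 = 59.779222
  N → positive
  Longitude: degrees = first 3 digits = 94, minutes = 16.2118; 94 + 16.2118/60 = 94.270197
  E → positive
Point 6:
  Lat: split at 2 digits → 41° and 58.4614′; 41 + 58.4614/60 = 41.974357
  S → negative
  Longitude: split at 3 digits → 179° and 10.589′; 179 + 10.589/60 = 179.176483
  hemisphere W, so the sign is −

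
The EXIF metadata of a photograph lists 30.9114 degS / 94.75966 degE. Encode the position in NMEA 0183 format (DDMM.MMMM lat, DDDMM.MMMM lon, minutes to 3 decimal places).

φ: fractional part 0.911400 → 54.68400 minutes
Longitude: 94° + 0.759660 × 60 = 94° 45.57960′

3054.684,S / 09445.580,E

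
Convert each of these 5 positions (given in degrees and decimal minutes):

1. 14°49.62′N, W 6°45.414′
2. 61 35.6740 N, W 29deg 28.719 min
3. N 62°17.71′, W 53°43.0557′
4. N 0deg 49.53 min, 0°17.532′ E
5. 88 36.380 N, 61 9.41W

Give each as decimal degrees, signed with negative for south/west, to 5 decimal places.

Point 1:
  Lat: 14 + 49.62/60 = 14.827000
  N ⇒ keep positive
  λ: 6 + 45.414/60 = 6.756900
  W ⇒ negate
Point 2:
  φ: 35.674′ = 0.594567°; total 61.594567
  N ⇒ keep positive
  λ: 28.719′ = 0.478650°; total 29.478650
  hemisphere W, so the sign is −
Point 3:
  Latitude: 62 + 17.71/60 = 62.295167
  N ⇒ keep positive
  λ: 53 + 43.0557/60 = 53.717595
  hemisphere W, so the sign is −
Point 4:
  Latitude: 0 + 49.53/60 = 0.825500
  N → positive
  Lon: 0 + 17.532/60 = 0.292200
  E → positive
Point 5:
  Lat: 88 + 36.38/60 = 88.606333
  N ⇒ keep positive
  Lon: 9.41′ = 0.156833°; total 61.156833
  W → negative

1. 14.82700, -6.75690
2. 61.59457, -29.47865
3. 62.29517, -53.71760
4. 0.82550, 0.29220
5. 88.60633, -61.15683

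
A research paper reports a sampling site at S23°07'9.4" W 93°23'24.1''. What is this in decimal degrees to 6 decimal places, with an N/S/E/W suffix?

Lat: 23 + 7/60 + 9.4/3600 = 23.1192778
Lon: 23′ + 24.1″ = 23.40167′; 93 + 23.40167/60 = 93.3900278

23.119278° S, 93.390028° W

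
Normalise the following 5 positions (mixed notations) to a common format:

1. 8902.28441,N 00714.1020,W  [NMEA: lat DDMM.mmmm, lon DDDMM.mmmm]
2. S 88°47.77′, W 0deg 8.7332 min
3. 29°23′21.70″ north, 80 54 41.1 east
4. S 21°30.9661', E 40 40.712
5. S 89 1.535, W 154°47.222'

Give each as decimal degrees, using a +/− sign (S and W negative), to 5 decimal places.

1. 89.03807, -7.23503
2. -88.79617, -0.14555
3. 29.38936, 80.91142
4. -21.51610, 40.67853
5. -89.02558, -154.78703

Point 1:
  Latitude: degrees = first 2 digits = 89, minutes = 2.28441; 89 + 2.28441/60 = 89.038074
  N ⇒ keep positive
  Lon: degrees = first 3 digits = 7, minutes = 14.102; 7 + 14.102/60 = 7.235033
  hemisphere W, so the sign is −
Point 2:
  φ: 88 + 47.77/60 = 88.796167
  hemisphere S, so the sign is −
  Longitude: 0 + 8.7332/60 = 0.145553
  W → negative
Point 3:
  Latitude: 29 + 23/60 + 21.7/3600 = 29.389361
  N ⇒ keep positive
  λ: 54′ + 41.1″ = 54.68500′; 80 + 54.68500/60 = 80.911417
  E → positive
Point 4:
  Latitude: 30.9661′ = 0.516102°; total 21.516102
  hemisphere S, so the sign is −
  Lon: 40 + 40.712/60 = 40.678533
  E ⇒ keep positive
Point 5:
  Latitude: 89 + 1.535/60 = 89.025583
  S → negative
  Lon: 47.222′ = 0.787033°; total 154.787033
  W → negative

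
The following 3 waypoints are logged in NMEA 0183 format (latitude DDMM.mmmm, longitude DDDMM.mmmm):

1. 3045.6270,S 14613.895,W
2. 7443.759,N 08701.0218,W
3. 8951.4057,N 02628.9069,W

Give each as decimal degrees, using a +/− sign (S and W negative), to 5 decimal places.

1. -30.76045, -146.23158
2. 74.72932, -87.01703
3. 89.85676, -26.48178

Point 1:
  Lat: degrees = first 2 digits = 30, minutes = 45.627; 30 + 45.627/60 = 30.760450
  S → negative
  λ: degrees = first 3 digits = 146, minutes = 13.895; 146 + 13.895/60 = 146.231583
  hemisphere W, so the sign is −
Point 2:
  φ: degrees = first 2 digits = 74, minutes = 43.759; 74 + 43.759/60 = 74.729317
  N ⇒ keep positive
  λ: degrees = first 3 digits = 87, minutes = 1.0218; 87 + 1.0218/60 = 87.017030
  W ⇒ negate
Point 3:
  Latitude: degrees = first 2 digits = 89, minutes = 51.4057; 89 + 51.4057/60 = 89.856762
  N → positive
  Longitude: degrees = first 3 digits = 26, minutes = 28.9069; 26 + 28.9069/60 = 26.481782
  hemisphere W, so the sign is −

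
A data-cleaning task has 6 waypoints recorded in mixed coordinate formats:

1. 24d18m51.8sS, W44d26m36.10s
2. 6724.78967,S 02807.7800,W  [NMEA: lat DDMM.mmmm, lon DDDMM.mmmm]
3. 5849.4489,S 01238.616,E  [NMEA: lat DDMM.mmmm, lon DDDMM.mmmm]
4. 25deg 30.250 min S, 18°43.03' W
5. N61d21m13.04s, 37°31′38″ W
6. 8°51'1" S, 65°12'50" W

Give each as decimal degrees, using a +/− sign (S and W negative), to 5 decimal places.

1. -24.31439, -44.44336
2. -67.41316, -28.12967
3. -58.82415, 12.64360
4. -25.50417, -18.71717
5. 61.35362, -37.52722
6. -8.85028, -65.21389

Point 1:
  φ: 24° + 18/60 + 51.8/3600 = 24 + 0.300000 + 0.014389 = 24.314389
  S ⇒ negate
  Longitude: 44° + 26/60 + 36.1/3600 = 44 + 0.433333 + 0.010028 = 44.443361
  hemisphere W, so the sign is −
Point 2:
  Latitude: degrees = first 2 digits = 67, minutes = 24.78967; 67 + 24.78967/60 = 67.413161
  S ⇒ negate
  Longitude: split at 3 digits → 028° and 7.78′; 28 + 7.78/60 = 28.129667
  hemisphere W, so the sign is −
Point 3:
  Lat: degrees = first 2 digits = 58, minutes = 49.4489; 58 + 49.4489/60 = 58.824148
  S ⇒ negate
  Lon: degrees = first 3 digits = 12, minutes = 38.616; 12 + 38.616/60 = 12.643600
  E ⇒ keep positive
Point 4:
  φ: 25 + 30.25/60 = 25.504167
  S → negative
  λ: 18 + 43.03/60 = 18.717167
  W ⇒ negate
Point 5:
  φ: 61 + 21/60 + 13.04/3600 = 61.353622
  N → positive
  Longitude: 37 + 31/60 + 38/3600 = 37.527222
  hemisphere W, so the sign is −
Point 6:
  φ: 51′ + 1″ = 51.01667′; 8 + 51.01667/60 = 8.850278
  S → negative
  Lon: 12′ + 50″ = 12.83333′; 65 + 12.83333/60 = 65.213889
  W ⇒ negate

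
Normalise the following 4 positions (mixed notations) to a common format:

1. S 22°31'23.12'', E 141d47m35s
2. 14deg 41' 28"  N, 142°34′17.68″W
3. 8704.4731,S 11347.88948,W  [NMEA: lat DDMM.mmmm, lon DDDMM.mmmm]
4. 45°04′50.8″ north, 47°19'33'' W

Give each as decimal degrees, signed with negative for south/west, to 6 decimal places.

1. -22.523089, 141.793056
2. 14.691111, -142.571578
3. -87.074552, -113.798158
4. 45.080778, -47.325833

Point 1:
  Lat: 22° + 31/60 + 23.12/3600 = 22 + 0.516667 + 0.006422 = 22.5230889
  hemisphere S, so the sign is −
  Longitude: 141 + 47/60 + 35/3600 = 141.7930556
  E → positive
Point 2:
  Latitude: 41′ + 28″ = 41.46667′; 14 + 41.46667/60 = 14.6911111
  N ⇒ keep positive
  Lon: 34′ + 17.68″ = 34.29467′; 142 + 34.29467/60 = 142.5715778
  W ⇒ negate
Point 3:
  Lat: split at 2 digits → 87° and 4.4731′; 87 + 4.4731/60 = 87.0745517
  hemisphere S, so the sign is −
  Longitude: degrees = first 3 digits = 113, minutes = 47.88948; 113 + 47.88948/60 = 113.7981580
  W ⇒ negate
Point 4:
  Lat: 4′ + 50.8″ = 4.84667′; 45 + 4.84667/60 = 45.0807778
  N ⇒ keep positive
  Longitude: 19′ + 33″ = 19.55000′; 47 + 19.55000/60 = 47.3258333
  W ⇒ negate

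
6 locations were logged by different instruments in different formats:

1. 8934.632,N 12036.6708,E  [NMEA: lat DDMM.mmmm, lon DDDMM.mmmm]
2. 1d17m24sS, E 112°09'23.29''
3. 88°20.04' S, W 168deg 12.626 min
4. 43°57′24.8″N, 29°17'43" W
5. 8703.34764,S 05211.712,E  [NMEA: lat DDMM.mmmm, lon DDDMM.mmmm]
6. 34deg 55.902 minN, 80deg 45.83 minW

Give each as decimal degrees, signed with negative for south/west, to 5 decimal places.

1. 89.57720, 120.61118
2. -1.29000, 112.15647
3. -88.33400, -168.21043
4. 43.95689, -29.29528
5. -87.05579, 52.19520
6. 34.93170, -80.76383

Point 1:
  Latitude: split at 2 digits → 89° and 34.632′; 89 + 34.632/60 = 89.577200
  N → positive
  λ: degrees = first 3 digits = 120, minutes = 36.6708; 120 + 36.6708/60 = 120.611180
  E ⇒ keep positive
Point 2:
  Latitude: 1° + 17/60 + 24/3600 = 1 + 0.283333 + 0.006667 = 1.290000
  S ⇒ negate
  Longitude: 9′ + 23.29″ = 9.38817′; 112 + 9.38817/60 = 112.156469
  E ⇒ keep positive
Point 3:
  Latitude: 20.04′ = 0.334000°; total 88.334000
  S ⇒ negate
  Longitude: 12.626′ = 0.210433°; total 168.210433
  W → negative
Point 4:
  φ: 43 + 57/60 + 24.8/3600 = 43.956889
  N → positive
  λ: 17′ + 43″ = 17.71667′; 29 + 17.71667/60 = 29.295278
  hemisphere W, so the sign is −
Point 5:
  Latitude: split at 2 digits → 87° and 3.34764′; 87 + 3.34764/60 = 87.055794
  S ⇒ negate
  λ: split at 3 digits → 052° and 11.712′; 52 + 11.712/60 = 52.195200
  E → positive
Point 6:
  Lat: 34 + 55.902/60 = 34.931700
  N → positive
  Longitude: 80 + 45.83/60 = 80.763833
  W → negative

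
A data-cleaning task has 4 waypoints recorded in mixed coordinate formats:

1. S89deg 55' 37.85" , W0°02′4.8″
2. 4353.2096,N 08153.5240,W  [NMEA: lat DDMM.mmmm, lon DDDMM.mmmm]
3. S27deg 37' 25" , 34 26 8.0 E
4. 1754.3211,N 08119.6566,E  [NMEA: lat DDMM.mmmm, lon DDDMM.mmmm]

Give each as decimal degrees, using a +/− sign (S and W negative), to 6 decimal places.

1. -89.927181, -0.034667
2. 43.886827, -81.892067
3. -27.623611, 34.435556
4. 17.905352, 81.327610

Point 1:
  Latitude: 89 + 55/60 + 37.85/3600 = 89.9271806
  S ⇒ negate
  Longitude: 2′ + 4.8″ = 2.08000′; 0 + 2.08000/60 = 0.0346667
  W → negative
Point 2:
  Lat: degrees = first 2 digits = 43, minutes = 53.2096; 43 + 53.2096/60 = 43.8868267
  N ⇒ keep positive
  Longitude: split at 3 digits → 081° and 53.524′; 81 + 53.524/60 = 81.8920667
  W → negative
Point 3:
  φ: 27 + 37/60 + 25/3600 = 27.6236111
  S ⇒ negate
  Longitude: 34° + 26/60 + 8/3600 = 34 + 0.433333 + 0.002222 = 34.4355556
  E ⇒ keep positive
Point 4:
  Latitude: degrees = first 2 digits = 17, minutes = 54.3211; 17 + 54.3211/60 = 17.9053517
  N → positive
  Longitude: degrees = first 3 digits = 81, minutes = 19.6566; 81 + 19.6566/60 = 81.3276100
  E ⇒ keep positive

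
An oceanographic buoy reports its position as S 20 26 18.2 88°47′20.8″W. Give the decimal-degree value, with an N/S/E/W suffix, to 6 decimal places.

φ: 26′ + 18.2″ = 26.30333′; 20 + 26.30333/60 = 20.4383889
Lon: 47′ + 20.8″ = 47.34667′; 88 + 47.34667/60 = 88.7891111

20.438389° S, 88.789111° W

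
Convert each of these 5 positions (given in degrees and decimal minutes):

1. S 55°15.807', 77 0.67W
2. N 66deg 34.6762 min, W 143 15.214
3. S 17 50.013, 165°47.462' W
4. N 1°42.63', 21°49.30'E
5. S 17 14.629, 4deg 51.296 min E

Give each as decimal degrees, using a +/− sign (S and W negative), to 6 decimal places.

1. -55.263450, -77.011167
2. 66.577937, -143.253567
3. -17.833550, -165.791033
4. 1.710500, 21.821667
5. -17.243817, 4.854933

Point 1:
  Lat: 15.807′ = 0.263450°; total 55.2634500
  S ⇒ negate
  Lon: 0.67′ = 0.011167°; total 77.0111667
  hemisphere W, so the sign is −
Point 2:
  Latitude: 34.6762′ = 0.577937°; total 66.5779367
  N ⇒ keep positive
  Lon: 15.214′ = 0.253567°; total 143.2535667
  hemisphere W, so the sign is −
Point 3:
  Lat: 50.013′ = 0.833550°; total 17.8335500
  hemisphere S, so the sign is −
  λ: 165 + 47.462/60 = 165.7910333
  W → negative
Point 4:
  Latitude: 42.63′ = 0.710500°; total 1.7105000
  N ⇒ keep positive
  λ: 49.3′ = 0.821667°; total 21.8216667
  E → positive
Point 5:
  Lat: 17 + 14.629/60 = 17.2438167
  S ⇒ negate
  Longitude: 4 + 51.296/60 = 4.8549333
  E ⇒ keep positive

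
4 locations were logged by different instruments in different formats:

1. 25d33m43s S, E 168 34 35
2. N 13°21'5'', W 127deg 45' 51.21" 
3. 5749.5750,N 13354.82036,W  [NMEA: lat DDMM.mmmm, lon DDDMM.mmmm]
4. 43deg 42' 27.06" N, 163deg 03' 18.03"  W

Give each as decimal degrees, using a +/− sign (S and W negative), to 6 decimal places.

1. -25.561944, 168.576389
2. 13.351389, -127.764225
3. 57.826250, -133.913673
4. 43.707517, -163.055008

Point 1:
  Lat: 25 + 33/60 + 43/3600 = 25.5619444
  S ⇒ negate
  λ: 168 + 34/60 + 35/3600 = 168.5763889
  E ⇒ keep positive
Point 2:
  φ: 21′ + 5″ = 21.08333′; 13 + 21.08333/60 = 13.3513889
  N ⇒ keep positive
  Lon: 45′ + 51.21″ = 45.85350′; 127 + 45.85350/60 = 127.7642250
  hemisphere W, so the sign is −
Point 3:
  φ: split at 2 digits → 57° and 49.575′; 57 + 49.575/60 = 57.8262500
  N → positive
  Lon: split at 3 digits → 133° and 54.82036′; 133 + 54.82036/60 = 133.9136727
  hemisphere W, so the sign is −
Point 4:
  Latitude: 43 + 42/60 + 27.06/3600 = 43.7075167
  N ⇒ keep positive
  Lon: 163 + 3/60 + 18.03/3600 = 163.0550083
  hemisphere W, so the sign is −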